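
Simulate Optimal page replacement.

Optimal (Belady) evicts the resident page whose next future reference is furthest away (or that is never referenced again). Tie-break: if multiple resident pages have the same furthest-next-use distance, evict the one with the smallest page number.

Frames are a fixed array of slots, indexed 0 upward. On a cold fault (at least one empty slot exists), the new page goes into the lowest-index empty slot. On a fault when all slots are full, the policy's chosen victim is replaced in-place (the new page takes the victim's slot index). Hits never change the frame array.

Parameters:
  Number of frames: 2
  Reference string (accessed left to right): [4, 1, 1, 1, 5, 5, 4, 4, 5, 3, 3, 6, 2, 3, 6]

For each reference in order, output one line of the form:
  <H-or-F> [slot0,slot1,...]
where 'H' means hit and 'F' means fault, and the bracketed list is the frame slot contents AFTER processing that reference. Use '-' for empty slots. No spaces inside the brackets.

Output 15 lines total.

F [4,-]
F [4,1]
H [4,1]
H [4,1]
F [4,5]
H [4,5]
H [4,5]
H [4,5]
H [4,5]
F [3,5]
H [3,5]
F [3,6]
F [3,2]
H [3,2]
F [3,6]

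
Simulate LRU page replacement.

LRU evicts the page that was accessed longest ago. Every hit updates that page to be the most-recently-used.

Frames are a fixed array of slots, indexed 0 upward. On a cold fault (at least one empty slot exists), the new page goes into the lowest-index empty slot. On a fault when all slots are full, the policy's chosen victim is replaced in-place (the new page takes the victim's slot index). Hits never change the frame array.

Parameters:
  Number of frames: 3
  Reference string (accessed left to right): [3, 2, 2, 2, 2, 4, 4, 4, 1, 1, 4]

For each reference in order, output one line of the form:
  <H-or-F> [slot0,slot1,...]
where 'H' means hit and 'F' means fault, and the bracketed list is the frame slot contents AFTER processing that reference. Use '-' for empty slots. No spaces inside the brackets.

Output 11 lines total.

F [3,-,-]
F [3,2,-]
H [3,2,-]
H [3,2,-]
H [3,2,-]
F [3,2,4]
H [3,2,4]
H [3,2,4]
F [1,2,4]
H [1,2,4]
H [1,2,4]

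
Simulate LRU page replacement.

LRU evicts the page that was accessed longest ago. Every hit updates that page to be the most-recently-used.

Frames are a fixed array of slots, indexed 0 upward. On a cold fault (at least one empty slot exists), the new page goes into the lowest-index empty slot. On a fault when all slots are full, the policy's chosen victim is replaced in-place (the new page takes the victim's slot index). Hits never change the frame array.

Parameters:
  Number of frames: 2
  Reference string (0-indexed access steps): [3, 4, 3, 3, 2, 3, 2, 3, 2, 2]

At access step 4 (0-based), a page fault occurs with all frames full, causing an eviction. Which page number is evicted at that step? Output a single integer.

Step 0: ref 3 -> FAULT, frames=[3,-]
Step 1: ref 4 -> FAULT, frames=[3,4]
Step 2: ref 3 -> HIT, frames=[3,4]
Step 3: ref 3 -> HIT, frames=[3,4]
Step 4: ref 2 -> FAULT, evict 4, frames=[3,2]
At step 4: evicted page 4

Answer: 4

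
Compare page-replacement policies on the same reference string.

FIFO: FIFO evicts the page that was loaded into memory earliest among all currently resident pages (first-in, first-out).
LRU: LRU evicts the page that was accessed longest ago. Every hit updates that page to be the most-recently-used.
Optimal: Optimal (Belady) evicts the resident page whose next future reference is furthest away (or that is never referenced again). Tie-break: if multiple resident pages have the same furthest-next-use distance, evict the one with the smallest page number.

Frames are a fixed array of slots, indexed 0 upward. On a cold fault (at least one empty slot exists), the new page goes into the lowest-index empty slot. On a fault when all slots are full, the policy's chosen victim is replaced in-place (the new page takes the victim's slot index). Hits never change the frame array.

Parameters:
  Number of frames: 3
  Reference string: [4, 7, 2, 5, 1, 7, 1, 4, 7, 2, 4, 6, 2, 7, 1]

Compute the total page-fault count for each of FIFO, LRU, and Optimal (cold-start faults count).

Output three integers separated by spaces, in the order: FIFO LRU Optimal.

--- FIFO ---
  step 0: ref 4 -> FAULT, frames=[4,-,-] (faults so far: 1)
  step 1: ref 7 -> FAULT, frames=[4,7,-] (faults so far: 2)
  step 2: ref 2 -> FAULT, frames=[4,7,2] (faults so far: 3)
  step 3: ref 5 -> FAULT, evict 4, frames=[5,7,2] (faults so far: 4)
  step 4: ref 1 -> FAULT, evict 7, frames=[5,1,2] (faults so far: 5)
  step 5: ref 7 -> FAULT, evict 2, frames=[5,1,7] (faults so far: 6)
  step 6: ref 1 -> HIT, frames=[5,1,7] (faults so far: 6)
  step 7: ref 4 -> FAULT, evict 5, frames=[4,1,7] (faults so far: 7)
  step 8: ref 7 -> HIT, frames=[4,1,7] (faults so far: 7)
  step 9: ref 2 -> FAULT, evict 1, frames=[4,2,7] (faults so far: 8)
  step 10: ref 4 -> HIT, frames=[4,2,7] (faults so far: 8)
  step 11: ref 6 -> FAULT, evict 7, frames=[4,2,6] (faults so far: 9)
  step 12: ref 2 -> HIT, frames=[4,2,6] (faults so far: 9)
  step 13: ref 7 -> FAULT, evict 4, frames=[7,2,6] (faults so far: 10)
  step 14: ref 1 -> FAULT, evict 2, frames=[7,1,6] (faults so far: 11)
  FIFO total faults: 11
--- LRU ---
  step 0: ref 4 -> FAULT, frames=[4,-,-] (faults so far: 1)
  step 1: ref 7 -> FAULT, frames=[4,7,-] (faults so far: 2)
  step 2: ref 2 -> FAULT, frames=[4,7,2] (faults so far: 3)
  step 3: ref 5 -> FAULT, evict 4, frames=[5,7,2] (faults so far: 4)
  step 4: ref 1 -> FAULT, evict 7, frames=[5,1,2] (faults so far: 5)
  step 5: ref 7 -> FAULT, evict 2, frames=[5,1,7] (faults so far: 6)
  step 6: ref 1 -> HIT, frames=[5,1,7] (faults so far: 6)
  step 7: ref 4 -> FAULT, evict 5, frames=[4,1,7] (faults so far: 7)
  step 8: ref 7 -> HIT, frames=[4,1,7] (faults so far: 7)
  step 9: ref 2 -> FAULT, evict 1, frames=[4,2,7] (faults so far: 8)
  step 10: ref 4 -> HIT, frames=[4,2,7] (faults so far: 8)
  step 11: ref 6 -> FAULT, evict 7, frames=[4,2,6] (faults so far: 9)
  step 12: ref 2 -> HIT, frames=[4,2,6] (faults so far: 9)
  step 13: ref 7 -> FAULT, evict 4, frames=[7,2,6] (faults so far: 10)
  step 14: ref 1 -> FAULT, evict 6, frames=[7,2,1] (faults so far: 11)
  LRU total faults: 11
--- Optimal ---
  step 0: ref 4 -> FAULT, frames=[4,-,-] (faults so far: 1)
  step 1: ref 7 -> FAULT, frames=[4,7,-] (faults so far: 2)
  step 2: ref 2 -> FAULT, frames=[4,7,2] (faults so far: 3)
  step 3: ref 5 -> FAULT, evict 2, frames=[4,7,5] (faults so far: 4)
  step 4: ref 1 -> FAULT, evict 5, frames=[4,7,1] (faults so far: 5)
  step 5: ref 7 -> HIT, frames=[4,7,1] (faults so far: 5)
  step 6: ref 1 -> HIT, frames=[4,7,1] (faults so far: 5)
  step 7: ref 4 -> HIT, frames=[4,7,1] (faults so far: 5)
  step 8: ref 7 -> HIT, frames=[4,7,1] (faults so far: 5)
  step 9: ref 2 -> FAULT, evict 1, frames=[4,7,2] (faults so far: 6)
  step 10: ref 4 -> HIT, frames=[4,7,2] (faults so far: 6)
  step 11: ref 6 -> FAULT, evict 4, frames=[6,7,2] (faults so far: 7)
  step 12: ref 2 -> HIT, frames=[6,7,2] (faults so far: 7)
  step 13: ref 7 -> HIT, frames=[6,7,2] (faults so far: 7)
  step 14: ref 1 -> FAULT, evict 2, frames=[6,7,1] (faults so far: 8)
  Optimal total faults: 8

Answer: 11 11 8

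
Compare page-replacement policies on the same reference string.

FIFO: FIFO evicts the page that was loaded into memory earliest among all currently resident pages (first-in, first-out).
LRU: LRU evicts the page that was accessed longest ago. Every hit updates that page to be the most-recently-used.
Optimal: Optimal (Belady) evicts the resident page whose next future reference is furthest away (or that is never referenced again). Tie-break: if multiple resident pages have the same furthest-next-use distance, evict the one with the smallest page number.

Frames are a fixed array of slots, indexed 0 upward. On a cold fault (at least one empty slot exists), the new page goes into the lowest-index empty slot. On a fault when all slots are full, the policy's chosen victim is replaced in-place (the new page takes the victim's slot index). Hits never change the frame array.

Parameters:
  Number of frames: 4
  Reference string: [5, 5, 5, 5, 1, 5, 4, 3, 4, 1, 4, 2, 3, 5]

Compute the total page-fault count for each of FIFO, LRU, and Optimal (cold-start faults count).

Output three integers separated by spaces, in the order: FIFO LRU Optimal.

Answer: 6 6 5

Derivation:
--- FIFO ---
  step 0: ref 5 -> FAULT, frames=[5,-,-,-] (faults so far: 1)
  step 1: ref 5 -> HIT, frames=[5,-,-,-] (faults so far: 1)
  step 2: ref 5 -> HIT, frames=[5,-,-,-] (faults so far: 1)
  step 3: ref 5 -> HIT, frames=[5,-,-,-] (faults so far: 1)
  step 4: ref 1 -> FAULT, frames=[5,1,-,-] (faults so far: 2)
  step 5: ref 5 -> HIT, frames=[5,1,-,-] (faults so far: 2)
  step 6: ref 4 -> FAULT, frames=[5,1,4,-] (faults so far: 3)
  step 7: ref 3 -> FAULT, frames=[5,1,4,3] (faults so far: 4)
  step 8: ref 4 -> HIT, frames=[5,1,4,3] (faults so far: 4)
  step 9: ref 1 -> HIT, frames=[5,1,4,3] (faults so far: 4)
  step 10: ref 4 -> HIT, frames=[5,1,4,3] (faults so far: 4)
  step 11: ref 2 -> FAULT, evict 5, frames=[2,1,4,3] (faults so far: 5)
  step 12: ref 3 -> HIT, frames=[2,1,4,3] (faults so far: 5)
  step 13: ref 5 -> FAULT, evict 1, frames=[2,5,4,3] (faults so far: 6)
  FIFO total faults: 6
--- LRU ---
  step 0: ref 5 -> FAULT, frames=[5,-,-,-] (faults so far: 1)
  step 1: ref 5 -> HIT, frames=[5,-,-,-] (faults so far: 1)
  step 2: ref 5 -> HIT, frames=[5,-,-,-] (faults so far: 1)
  step 3: ref 5 -> HIT, frames=[5,-,-,-] (faults so far: 1)
  step 4: ref 1 -> FAULT, frames=[5,1,-,-] (faults so far: 2)
  step 5: ref 5 -> HIT, frames=[5,1,-,-] (faults so far: 2)
  step 6: ref 4 -> FAULT, frames=[5,1,4,-] (faults so far: 3)
  step 7: ref 3 -> FAULT, frames=[5,1,4,3] (faults so far: 4)
  step 8: ref 4 -> HIT, frames=[5,1,4,3] (faults so far: 4)
  step 9: ref 1 -> HIT, frames=[5,1,4,3] (faults so far: 4)
  step 10: ref 4 -> HIT, frames=[5,1,4,3] (faults so far: 4)
  step 11: ref 2 -> FAULT, evict 5, frames=[2,1,4,3] (faults so far: 5)
  step 12: ref 3 -> HIT, frames=[2,1,4,3] (faults so far: 5)
  step 13: ref 5 -> FAULT, evict 1, frames=[2,5,4,3] (faults so far: 6)
  LRU total faults: 6
--- Optimal ---
  step 0: ref 5 -> FAULT, frames=[5,-,-,-] (faults so far: 1)
  step 1: ref 5 -> HIT, frames=[5,-,-,-] (faults so far: 1)
  step 2: ref 5 -> HIT, frames=[5,-,-,-] (faults so far: 1)
  step 3: ref 5 -> HIT, frames=[5,-,-,-] (faults so far: 1)
  step 4: ref 1 -> FAULT, frames=[5,1,-,-] (faults so far: 2)
  step 5: ref 5 -> HIT, frames=[5,1,-,-] (faults so far: 2)
  step 6: ref 4 -> FAULT, frames=[5,1,4,-] (faults so far: 3)
  step 7: ref 3 -> FAULT, frames=[5,1,4,3] (faults so far: 4)
  step 8: ref 4 -> HIT, frames=[5,1,4,3] (faults so far: 4)
  step 9: ref 1 -> HIT, frames=[5,1,4,3] (faults so far: 4)
  step 10: ref 4 -> HIT, frames=[5,1,4,3] (faults so far: 4)
  step 11: ref 2 -> FAULT, evict 1, frames=[5,2,4,3] (faults so far: 5)
  step 12: ref 3 -> HIT, frames=[5,2,4,3] (faults so far: 5)
  step 13: ref 5 -> HIT, frames=[5,2,4,3] (faults so far: 5)
  Optimal total faults: 5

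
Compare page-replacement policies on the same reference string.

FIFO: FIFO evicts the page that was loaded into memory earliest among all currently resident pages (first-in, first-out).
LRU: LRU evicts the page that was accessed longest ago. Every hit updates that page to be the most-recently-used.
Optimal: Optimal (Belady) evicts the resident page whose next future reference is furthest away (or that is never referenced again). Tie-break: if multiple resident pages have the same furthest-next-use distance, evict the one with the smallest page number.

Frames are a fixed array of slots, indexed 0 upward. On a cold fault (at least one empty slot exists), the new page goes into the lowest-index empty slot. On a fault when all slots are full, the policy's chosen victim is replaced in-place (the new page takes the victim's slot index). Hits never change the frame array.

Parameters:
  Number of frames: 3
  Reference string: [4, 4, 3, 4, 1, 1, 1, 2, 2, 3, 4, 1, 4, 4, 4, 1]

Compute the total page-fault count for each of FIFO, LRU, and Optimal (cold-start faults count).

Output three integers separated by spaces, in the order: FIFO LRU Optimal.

--- FIFO ---
  step 0: ref 4 -> FAULT, frames=[4,-,-] (faults so far: 1)
  step 1: ref 4 -> HIT, frames=[4,-,-] (faults so far: 1)
  step 2: ref 3 -> FAULT, frames=[4,3,-] (faults so far: 2)
  step 3: ref 4 -> HIT, frames=[4,3,-] (faults so far: 2)
  step 4: ref 1 -> FAULT, frames=[4,3,1] (faults so far: 3)
  step 5: ref 1 -> HIT, frames=[4,3,1] (faults so far: 3)
  step 6: ref 1 -> HIT, frames=[4,3,1] (faults so far: 3)
  step 7: ref 2 -> FAULT, evict 4, frames=[2,3,1] (faults so far: 4)
  step 8: ref 2 -> HIT, frames=[2,3,1] (faults so far: 4)
  step 9: ref 3 -> HIT, frames=[2,3,1] (faults so far: 4)
  step 10: ref 4 -> FAULT, evict 3, frames=[2,4,1] (faults so far: 5)
  step 11: ref 1 -> HIT, frames=[2,4,1] (faults so far: 5)
  step 12: ref 4 -> HIT, frames=[2,4,1] (faults so far: 5)
  step 13: ref 4 -> HIT, frames=[2,4,1] (faults so far: 5)
  step 14: ref 4 -> HIT, frames=[2,4,1] (faults so far: 5)
  step 15: ref 1 -> HIT, frames=[2,4,1] (faults so far: 5)
  FIFO total faults: 5
--- LRU ---
  step 0: ref 4 -> FAULT, frames=[4,-,-] (faults so far: 1)
  step 1: ref 4 -> HIT, frames=[4,-,-] (faults so far: 1)
  step 2: ref 3 -> FAULT, frames=[4,3,-] (faults so far: 2)
  step 3: ref 4 -> HIT, frames=[4,3,-] (faults so far: 2)
  step 4: ref 1 -> FAULT, frames=[4,3,1] (faults so far: 3)
  step 5: ref 1 -> HIT, frames=[4,3,1] (faults so far: 3)
  step 6: ref 1 -> HIT, frames=[4,3,1] (faults so far: 3)
  step 7: ref 2 -> FAULT, evict 3, frames=[4,2,1] (faults so far: 4)
  step 8: ref 2 -> HIT, frames=[4,2,1] (faults so far: 4)
  step 9: ref 3 -> FAULT, evict 4, frames=[3,2,1] (faults so far: 5)
  step 10: ref 4 -> FAULT, evict 1, frames=[3,2,4] (faults so far: 6)
  step 11: ref 1 -> FAULT, evict 2, frames=[3,1,4] (faults so far: 7)
  step 12: ref 4 -> HIT, frames=[3,1,4] (faults so far: 7)
  step 13: ref 4 -> HIT, frames=[3,1,4] (faults so far: 7)
  step 14: ref 4 -> HIT, frames=[3,1,4] (faults so far: 7)
  step 15: ref 1 -> HIT, frames=[3,1,4] (faults so far: 7)
  LRU total faults: 7
--- Optimal ---
  step 0: ref 4 -> FAULT, frames=[4,-,-] (faults so far: 1)
  step 1: ref 4 -> HIT, frames=[4,-,-] (faults so far: 1)
  step 2: ref 3 -> FAULT, frames=[4,3,-] (faults so far: 2)
  step 3: ref 4 -> HIT, frames=[4,3,-] (faults so far: 2)
  step 4: ref 1 -> FAULT, frames=[4,3,1] (faults so far: 3)
  step 5: ref 1 -> HIT, frames=[4,3,1] (faults so far: 3)
  step 6: ref 1 -> HIT, frames=[4,3,1] (faults so far: 3)
  step 7: ref 2 -> FAULT, evict 1, frames=[4,3,2] (faults so far: 4)
  step 8: ref 2 -> HIT, frames=[4,3,2] (faults so far: 4)
  step 9: ref 3 -> HIT, frames=[4,3,2] (faults so far: 4)
  step 10: ref 4 -> HIT, frames=[4,3,2] (faults so far: 4)
  step 11: ref 1 -> FAULT, evict 2, frames=[4,3,1] (faults so far: 5)
  step 12: ref 4 -> HIT, frames=[4,3,1] (faults so far: 5)
  step 13: ref 4 -> HIT, frames=[4,3,1] (faults so far: 5)
  step 14: ref 4 -> HIT, frames=[4,3,1] (faults so far: 5)
  step 15: ref 1 -> HIT, frames=[4,3,1] (faults so far: 5)
  Optimal total faults: 5

Answer: 5 7 5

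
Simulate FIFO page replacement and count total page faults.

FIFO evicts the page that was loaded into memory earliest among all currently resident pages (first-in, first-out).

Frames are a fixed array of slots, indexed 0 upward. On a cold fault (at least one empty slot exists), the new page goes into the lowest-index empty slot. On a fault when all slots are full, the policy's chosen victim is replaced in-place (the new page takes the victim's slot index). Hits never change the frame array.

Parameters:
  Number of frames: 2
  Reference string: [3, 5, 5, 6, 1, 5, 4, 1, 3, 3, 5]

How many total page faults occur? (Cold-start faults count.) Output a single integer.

Answer: 9

Derivation:
Step 0: ref 3 → FAULT, frames=[3,-]
Step 1: ref 5 → FAULT, frames=[3,5]
Step 2: ref 5 → HIT, frames=[3,5]
Step 3: ref 6 → FAULT (evict 3), frames=[6,5]
Step 4: ref 1 → FAULT (evict 5), frames=[6,1]
Step 5: ref 5 → FAULT (evict 6), frames=[5,1]
Step 6: ref 4 → FAULT (evict 1), frames=[5,4]
Step 7: ref 1 → FAULT (evict 5), frames=[1,4]
Step 8: ref 3 → FAULT (evict 4), frames=[1,3]
Step 9: ref 3 → HIT, frames=[1,3]
Step 10: ref 5 → FAULT (evict 1), frames=[5,3]
Total faults: 9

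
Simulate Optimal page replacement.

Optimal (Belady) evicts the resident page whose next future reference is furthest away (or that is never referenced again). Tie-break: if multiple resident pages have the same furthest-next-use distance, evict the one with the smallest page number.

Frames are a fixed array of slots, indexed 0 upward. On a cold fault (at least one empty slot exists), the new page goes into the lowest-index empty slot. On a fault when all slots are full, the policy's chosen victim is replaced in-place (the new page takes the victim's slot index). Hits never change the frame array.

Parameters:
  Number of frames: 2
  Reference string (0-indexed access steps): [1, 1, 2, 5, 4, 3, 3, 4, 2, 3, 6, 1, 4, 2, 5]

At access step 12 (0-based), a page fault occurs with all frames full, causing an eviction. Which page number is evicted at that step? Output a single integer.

Step 0: ref 1 -> FAULT, frames=[1,-]
Step 1: ref 1 -> HIT, frames=[1,-]
Step 2: ref 2 -> FAULT, frames=[1,2]
Step 3: ref 5 -> FAULT, evict 1, frames=[5,2]
Step 4: ref 4 -> FAULT, evict 5, frames=[4,2]
Step 5: ref 3 -> FAULT, evict 2, frames=[4,3]
Step 6: ref 3 -> HIT, frames=[4,3]
Step 7: ref 4 -> HIT, frames=[4,3]
Step 8: ref 2 -> FAULT, evict 4, frames=[2,3]
Step 9: ref 3 -> HIT, frames=[2,3]
Step 10: ref 6 -> FAULT, evict 3, frames=[2,6]
Step 11: ref 1 -> FAULT, evict 6, frames=[2,1]
Step 12: ref 4 -> FAULT, evict 1, frames=[2,4]
At step 12: evicted page 1

Answer: 1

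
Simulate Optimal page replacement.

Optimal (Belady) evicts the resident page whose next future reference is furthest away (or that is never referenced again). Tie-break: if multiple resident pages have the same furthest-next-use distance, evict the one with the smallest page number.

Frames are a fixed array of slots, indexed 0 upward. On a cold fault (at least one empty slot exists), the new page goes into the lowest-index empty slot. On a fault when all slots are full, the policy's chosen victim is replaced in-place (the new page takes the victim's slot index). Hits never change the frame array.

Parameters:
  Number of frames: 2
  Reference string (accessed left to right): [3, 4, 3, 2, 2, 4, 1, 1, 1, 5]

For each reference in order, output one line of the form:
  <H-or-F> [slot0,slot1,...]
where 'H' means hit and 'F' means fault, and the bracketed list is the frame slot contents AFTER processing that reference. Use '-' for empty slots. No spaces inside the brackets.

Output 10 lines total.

F [3,-]
F [3,4]
H [3,4]
F [2,4]
H [2,4]
H [2,4]
F [1,4]
H [1,4]
H [1,4]
F [5,4]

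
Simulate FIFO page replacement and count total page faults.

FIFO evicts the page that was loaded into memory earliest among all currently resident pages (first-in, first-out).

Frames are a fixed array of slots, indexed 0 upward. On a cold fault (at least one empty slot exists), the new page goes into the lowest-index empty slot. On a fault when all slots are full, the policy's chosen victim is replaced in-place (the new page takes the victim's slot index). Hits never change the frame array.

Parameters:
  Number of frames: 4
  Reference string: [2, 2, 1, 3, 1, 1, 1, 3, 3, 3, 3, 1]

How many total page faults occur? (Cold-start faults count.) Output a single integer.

Answer: 3

Derivation:
Step 0: ref 2 → FAULT, frames=[2,-,-,-]
Step 1: ref 2 → HIT, frames=[2,-,-,-]
Step 2: ref 1 → FAULT, frames=[2,1,-,-]
Step 3: ref 3 → FAULT, frames=[2,1,3,-]
Step 4: ref 1 → HIT, frames=[2,1,3,-]
Step 5: ref 1 → HIT, frames=[2,1,3,-]
Step 6: ref 1 → HIT, frames=[2,1,3,-]
Step 7: ref 3 → HIT, frames=[2,1,3,-]
Step 8: ref 3 → HIT, frames=[2,1,3,-]
Step 9: ref 3 → HIT, frames=[2,1,3,-]
Step 10: ref 3 → HIT, frames=[2,1,3,-]
Step 11: ref 1 → HIT, frames=[2,1,3,-]
Total faults: 3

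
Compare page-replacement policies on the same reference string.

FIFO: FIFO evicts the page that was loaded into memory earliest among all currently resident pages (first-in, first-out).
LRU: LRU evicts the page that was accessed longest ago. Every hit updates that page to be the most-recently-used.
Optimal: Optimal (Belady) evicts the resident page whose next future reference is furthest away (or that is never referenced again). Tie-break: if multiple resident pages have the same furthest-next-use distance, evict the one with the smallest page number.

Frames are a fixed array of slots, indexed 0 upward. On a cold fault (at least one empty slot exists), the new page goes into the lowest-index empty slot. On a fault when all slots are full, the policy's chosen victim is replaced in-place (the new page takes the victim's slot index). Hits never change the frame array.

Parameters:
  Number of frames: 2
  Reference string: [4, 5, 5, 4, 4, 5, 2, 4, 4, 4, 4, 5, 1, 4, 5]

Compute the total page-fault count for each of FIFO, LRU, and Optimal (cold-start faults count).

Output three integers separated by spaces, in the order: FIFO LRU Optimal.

--- FIFO ---
  step 0: ref 4 -> FAULT, frames=[4,-] (faults so far: 1)
  step 1: ref 5 -> FAULT, frames=[4,5] (faults so far: 2)
  step 2: ref 5 -> HIT, frames=[4,5] (faults so far: 2)
  step 3: ref 4 -> HIT, frames=[4,5] (faults so far: 2)
  step 4: ref 4 -> HIT, frames=[4,5] (faults so far: 2)
  step 5: ref 5 -> HIT, frames=[4,5] (faults so far: 2)
  step 6: ref 2 -> FAULT, evict 4, frames=[2,5] (faults so far: 3)
  step 7: ref 4 -> FAULT, evict 5, frames=[2,4] (faults so far: 4)
  step 8: ref 4 -> HIT, frames=[2,4] (faults so far: 4)
  step 9: ref 4 -> HIT, frames=[2,4] (faults so far: 4)
  step 10: ref 4 -> HIT, frames=[2,4] (faults so far: 4)
  step 11: ref 5 -> FAULT, evict 2, frames=[5,4] (faults so far: 5)
  step 12: ref 1 -> FAULT, evict 4, frames=[5,1] (faults so far: 6)
  step 13: ref 4 -> FAULT, evict 5, frames=[4,1] (faults so far: 7)
  step 14: ref 5 -> FAULT, evict 1, frames=[4,5] (faults so far: 8)
  FIFO total faults: 8
--- LRU ---
  step 0: ref 4 -> FAULT, frames=[4,-] (faults so far: 1)
  step 1: ref 5 -> FAULT, frames=[4,5] (faults so far: 2)
  step 2: ref 5 -> HIT, frames=[4,5] (faults so far: 2)
  step 3: ref 4 -> HIT, frames=[4,5] (faults so far: 2)
  step 4: ref 4 -> HIT, frames=[4,5] (faults so far: 2)
  step 5: ref 5 -> HIT, frames=[4,5] (faults so far: 2)
  step 6: ref 2 -> FAULT, evict 4, frames=[2,5] (faults so far: 3)
  step 7: ref 4 -> FAULT, evict 5, frames=[2,4] (faults so far: 4)
  step 8: ref 4 -> HIT, frames=[2,4] (faults so far: 4)
  step 9: ref 4 -> HIT, frames=[2,4] (faults so far: 4)
  step 10: ref 4 -> HIT, frames=[2,4] (faults so far: 4)
  step 11: ref 5 -> FAULT, evict 2, frames=[5,4] (faults so far: 5)
  step 12: ref 1 -> FAULT, evict 4, frames=[5,1] (faults so far: 6)
  step 13: ref 4 -> FAULT, evict 5, frames=[4,1] (faults so far: 7)
  step 14: ref 5 -> FAULT, evict 1, frames=[4,5] (faults so far: 8)
  LRU total faults: 8
--- Optimal ---
  step 0: ref 4 -> FAULT, frames=[4,-] (faults so far: 1)
  step 1: ref 5 -> FAULT, frames=[4,5] (faults so far: 2)
  step 2: ref 5 -> HIT, frames=[4,5] (faults so far: 2)
  step 3: ref 4 -> HIT, frames=[4,5] (faults so far: 2)
  step 4: ref 4 -> HIT, frames=[4,5] (faults so far: 2)
  step 5: ref 5 -> HIT, frames=[4,5] (faults so far: 2)
  step 6: ref 2 -> FAULT, evict 5, frames=[4,2] (faults so far: 3)
  step 7: ref 4 -> HIT, frames=[4,2] (faults so far: 3)
  step 8: ref 4 -> HIT, frames=[4,2] (faults so far: 3)
  step 9: ref 4 -> HIT, frames=[4,2] (faults so far: 3)
  step 10: ref 4 -> HIT, frames=[4,2] (faults so far: 3)
  step 11: ref 5 -> FAULT, evict 2, frames=[4,5] (faults so far: 4)
  step 12: ref 1 -> FAULT, evict 5, frames=[4,1] (faults so far: 5)
  step 13: ref 4 -> HIT, frames=[4,1] (faults so far: 5)
  step 14: ref 5 -> FAULT, evict 1, frames=[4,5] (faults so far: 6)
  Optimal total faults: 6

Answer: 8 8 6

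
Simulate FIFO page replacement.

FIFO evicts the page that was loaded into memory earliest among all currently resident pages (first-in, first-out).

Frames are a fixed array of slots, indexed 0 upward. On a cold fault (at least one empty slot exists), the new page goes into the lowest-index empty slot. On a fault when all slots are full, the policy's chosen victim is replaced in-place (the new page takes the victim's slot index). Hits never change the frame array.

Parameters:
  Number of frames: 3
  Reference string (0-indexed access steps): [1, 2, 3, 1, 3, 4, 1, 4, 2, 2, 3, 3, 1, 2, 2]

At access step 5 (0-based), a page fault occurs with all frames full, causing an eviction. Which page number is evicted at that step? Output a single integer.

Step 0: ref 1 -> FAULT, frames=[1,-,-]
Step 1: ref 2 -> FAULT, frames=[1,2,-]
Step 2: ref 3 -> FAULT, frames=[1,2,3]
Step 3: ref 1 -> HIT, frames=[1,2,3]
Step 4: ref 3 -> HIT, frames=[1,2,3]
Step 5: ref 4 -> FAULT, evict 1, frames=[4,2,3]
At step 5: evicted page 1

Answer: 1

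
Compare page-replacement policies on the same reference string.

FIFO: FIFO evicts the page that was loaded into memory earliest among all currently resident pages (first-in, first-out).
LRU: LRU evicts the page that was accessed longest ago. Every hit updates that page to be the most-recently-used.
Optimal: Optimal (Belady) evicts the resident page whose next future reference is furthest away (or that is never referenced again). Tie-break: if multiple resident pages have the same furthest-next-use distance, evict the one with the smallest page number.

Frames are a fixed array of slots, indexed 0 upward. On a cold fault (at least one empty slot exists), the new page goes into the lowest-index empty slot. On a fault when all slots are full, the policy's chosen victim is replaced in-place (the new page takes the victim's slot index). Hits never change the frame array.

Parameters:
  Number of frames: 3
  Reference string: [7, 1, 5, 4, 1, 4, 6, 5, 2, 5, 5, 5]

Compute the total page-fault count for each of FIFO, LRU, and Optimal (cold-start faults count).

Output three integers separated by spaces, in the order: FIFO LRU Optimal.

Answer: 7 7 6

Derivation:
--- FIFO ---
  step 0: ref 7 -> FAULT, frames=[7,-,-] (faults so far: 1)
  step 1: ref 1 -> FAULT, frames=[7,1,-] (faults so far: 2)
  step 2: ref 5 -> FAULT, frames=[7,1,5] (faults so far: 3)
  step 3: ref 4 -> FAULT, evict 7, frames=[4,1,5] (faults so far: 4)
  step 4: ref 1 -> HIT, frames=[4,1,5] (faults so far: 4)
  step 5: ref 4 -> HIT, frames=[4,1,5] (faults so far: 4)
  step 6: ref 6 -> FAULT, evict 1, frames=[4,6,5] (faults so far: 5)
  step 7: ref 5 -> HIT, frames=[4,6,5] (faults so far: 5)
  step 8: ref 2 -> FAULT, evict 5, frames=[4,6,2] (faults so far: 6)
  step 9: ref 5 -> FAULT, evict 4, frames=[5,6,2] (faults so far: 7)
  step 10: ref 5 -> HIT, frames=[5,6,2] (faults so far: 7)
  step 11: ref 5 -> HIT, frames=[5,6,2] (faults so far: 7)
  FIFO total faults: 7
--- LRU ---
  step 0: ref 7 -> FAULT, frames=[7,-,-] (faults so far: 1)
  step 1: ref 1 -> FAULT, frames=[7,1,-] (faults so far: 2)
  step 2: ref 5 -> FAULT, frames=[7,1,5] (faults so far: 3)
  step 3: ref 4 -> FAULT, evict 7, frames=[4,1,5] (faults so far: 4)
  step 4: ref 1 -> HIT, frames=[4,1,5] (faults so far: 4)
  step 5: ref 4 -> HIT, frames=[4,1,5] (faults so far: 4)
  step 6: ref 6 -> FAULT, evict 5, frames=[4,1,6] (faults so far: 5)
  step 7: ref 5 -> FAULT, evict 1, frames=[4,5,6] (faults so far: 6)
  step 8: ref 2 -> FAULT, evict 4, frames=[2,5,6] (faults so far: 7)
  step 9: ref 5 -> HIT, frames=[2,5,6] (faults so far: 7)
  step 10: ref 5 -> HIT, frames=[2,5,6] (faults so far: 7)
  step 11: ref 5 -> HIT, frames=[2,5,6] (faults so far: 7)
  LRU total faults: 7
--- Optimal ---
  step 0: ref 7 -> FAULT, frames=[7,-,-] (faults so far: 1)
  step 1: ref 1 -> FAULT, frames=[7,1,-] (faults so far: 2)
  step 2: ref 5 -> FAULT, frames=[7,1,5] (faults so far: 3)
  step 3: ref 4 -> FAULT, evict 7, frames=[4,1,5] (faults so far: 4)
  step 4: ref 1 -> HIT, frames=[4,1,5] (faults so far: 4)
  step 5: ref 4 -> HIT, frames=[4,1,5] (faults so far: 4)
  step 6: ref 6 -> FAULT, evict 1, frames=[4,6,5] (faults so far: 5)
  step 7: ref 5 -> HIT, frames=[4,6,5] (faults so far: 5)
  step 8: ref 2 -> FAULT, evict 4, frames=[2,6,5] (faults so far: 6)
  step 9: ref 5 -> HIT, frames=[2,6,5] (faults so far: 6)
  step 10: ref 5 -> HIT, frames=[2,6,5] (faults so far: 6)
  step 11: ref 5 -> HIT, frames=[2,6,5] (faults so far: 6)
  Optimal total faults: 6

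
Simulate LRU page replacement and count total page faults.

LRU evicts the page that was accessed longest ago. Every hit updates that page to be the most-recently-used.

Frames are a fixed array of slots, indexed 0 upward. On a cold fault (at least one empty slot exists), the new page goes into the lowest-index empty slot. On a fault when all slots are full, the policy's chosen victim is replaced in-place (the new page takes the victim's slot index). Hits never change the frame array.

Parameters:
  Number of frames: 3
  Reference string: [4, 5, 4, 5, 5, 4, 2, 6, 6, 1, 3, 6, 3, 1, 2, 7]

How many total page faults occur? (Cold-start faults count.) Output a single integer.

Step 0: ref 4 → FAULT, frames=[4,-,-]
Step 1: ref 5 → FAULT, frames=[4,5,-]
Step 2: ref 4 → HIT, frames=[4,5,-]
Step 3: ref 5 → HIT, frames=[4,5,-]
Step 4: ref 5 → HIT, frames=[4,5,-]
Step 5: ref 4 → HIT, frames=[4,5,-]
Step 6: ref 2 → FAULT, frames=[4,5,2]
Step 7: ref 6 → FAULT (evict 5), frames=[4,6,2]
Step 8: ref 6 → HIT, frames=[4,6,2]
Step 9: ref 1 → FAULT (evict 4), frames=[1,6,2]
Step 10: ref 3 → FAULT (evict 2), frames=[1,6,3]
Step 11: ref 6 → HIT, frames=[1,6,3]
Step 12: ref 3 → HIT, frames=[1,6,3]
Step 13: ref 1 → HIT, frames=[1,6,3]
Step 14: ref 2 → FAULT (evict 6), frames=[1,2,3]
Step 15: ref 7 → FAULT (evict 3), frames=[1,2,7]
Total faults: 8

Answer: 8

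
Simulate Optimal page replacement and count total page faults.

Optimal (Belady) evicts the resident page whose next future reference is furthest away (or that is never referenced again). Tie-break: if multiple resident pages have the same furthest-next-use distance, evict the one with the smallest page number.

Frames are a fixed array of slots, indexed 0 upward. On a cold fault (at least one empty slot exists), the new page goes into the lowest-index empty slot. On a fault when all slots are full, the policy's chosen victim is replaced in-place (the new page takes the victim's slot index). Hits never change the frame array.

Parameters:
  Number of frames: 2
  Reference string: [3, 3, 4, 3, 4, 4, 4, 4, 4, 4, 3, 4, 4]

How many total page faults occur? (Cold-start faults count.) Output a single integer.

Step 0: ref 3 → FAULT, frames=[3,-]
Step 1: ref 3 → HIT, frames=[3,-]
Step 2: ref 4 → FAULT, frames=[3,4]
Step 3: ref 3 → HIT, frames=[3,4]
Step 4: ref 4 → HIT, frames=[3,4]
Step 5: ref 4 → HIT, frames=[3,4]
Step 6: ref 4 → HIT, frames=[3,4]
Step 7: ref 4 → HIT, frames=[3,4]
Step 8: ref 4 → HIT, frames=[3,4]
Step 9: ref 4 → HIT, frames=[3,4]
Step 10: ref 3 → HIT, frames=[3,4]
Step 11: ref 4 → HIT, frames=[3,4]
Step 12: ref 4 → HIT, frames=[3,4]
Total faults: 2

Answer: 2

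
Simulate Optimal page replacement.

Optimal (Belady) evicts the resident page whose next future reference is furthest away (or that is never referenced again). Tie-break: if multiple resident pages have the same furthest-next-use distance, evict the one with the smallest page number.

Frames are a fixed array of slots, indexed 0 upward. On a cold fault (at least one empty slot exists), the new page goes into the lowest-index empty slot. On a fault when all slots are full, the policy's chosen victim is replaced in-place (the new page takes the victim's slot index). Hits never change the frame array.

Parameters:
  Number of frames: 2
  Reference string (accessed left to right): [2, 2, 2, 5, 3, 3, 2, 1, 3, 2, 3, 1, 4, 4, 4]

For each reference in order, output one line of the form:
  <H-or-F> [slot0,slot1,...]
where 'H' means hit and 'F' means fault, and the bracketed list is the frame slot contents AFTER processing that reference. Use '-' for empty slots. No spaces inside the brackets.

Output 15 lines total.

F [2,-]
H [2,-]
H [2,-]
F [2,5]
F [2,3]
H [2,3]
H [2,3]
F [1,3]
H [1,3]
F [2,3]
H [2,3]
F [1,3]
F [4,3]
H [4,3]
H [4,3]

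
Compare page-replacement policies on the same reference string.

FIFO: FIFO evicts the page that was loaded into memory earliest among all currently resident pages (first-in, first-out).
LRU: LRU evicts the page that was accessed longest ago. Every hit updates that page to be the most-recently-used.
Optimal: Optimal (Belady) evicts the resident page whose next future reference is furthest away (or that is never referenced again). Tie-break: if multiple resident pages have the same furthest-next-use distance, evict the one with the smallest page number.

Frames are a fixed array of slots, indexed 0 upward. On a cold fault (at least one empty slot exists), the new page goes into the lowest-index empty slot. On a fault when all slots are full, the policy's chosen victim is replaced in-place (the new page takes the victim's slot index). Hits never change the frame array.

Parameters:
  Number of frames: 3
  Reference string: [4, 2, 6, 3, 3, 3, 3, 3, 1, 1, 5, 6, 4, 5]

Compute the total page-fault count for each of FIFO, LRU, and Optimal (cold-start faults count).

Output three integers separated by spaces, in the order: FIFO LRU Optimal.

Answer: 8 8 6

Derivation:
--- FIFO ---
  step 0: ref 4 -> FAULT, frames=[4,-,-] (faults so far: 1)
  step 1: ref 2 -> FAULT, frames=[4,2,-] (faults so far: 2)
  step 2: ref 6 -> FAULT, frames=[4,2,6] (faults so far: 3)
  step 3: ref 3 -> FAULT, evict 4, frames=[3,2,6] (faults so far: 4)
  step 4: ref 3 -> HIT, frames=[3,2,6] (faults so far: 4)
  step 5: ref 3 -> HIT, frames=[3,2,6] (faults so far: 4)
  step 6: ref 3 -> HIT, frames=[3,2,6] (faults so far: 4)
  step 7: ref 3 -> HIT, frames=[3,2,6] (faults so far: 4)
  step 8: ref 1 -> FAULT, evict 2, frames=[3,1,6] (faults so far: 5)
  step 9: ref 1 -> HIT, frames=[3,1,6] (faults so far: 5)
  step 10: ref 5 -> FAULT, evict 6, frames=[3,1,5] (faults so far: 6)
  step 11: ref 6 -> FAULT, evict 3, frames=[6,1,5] (faults so far: 7)
  step 12: ref 4 -> FAULT, evict 1, frames=[6,4,5] (faults so far: 8)
  step 13: ref 5 -> HIT, frames=[6,4,5] (faults so far: 8)
  FIFO total faults: 8
--- LRU ---
  step 0: ref 4 -> FAULT, frames=[4,-,-] (faults so far: 1)
  step 1: ref 2 -> FAULT, frames=[4,2,-] (faults so far: 2)
  step 2: ref 6 -> FAULT, frames=[4,2,6] (faults so far: 3)
  step 3: ref 3 -> FAULT, evict 4, frames=[3,2,6] (faults so far: 4)
  step 4: ref 3 -> HIT, frames=[3,2,6] (faults so far: 4)
  step 5: ref 3 -> HIT, frames=[3,2,6] (faults so far: 4)
  step 6: ref 3 -> HIT, frames=[3,2,6] (faults so far: 4)
  step 7: ref 3 -> HIT, frames=[3,2,6] (faults so far: 4)
  step 8: ref 1 -> FAULT, evict 2, frames=[3,1,6] (faults so far: 5)
  step 9: ref 1 -> HIT, frames=[3,1,6] (faults so far: 5)
  step 10: ref 5 -> FAULT, evict 6, frames=[3,1,5] (faults so far: 6)
  step 11: ref 6 -> FAULT, evict 3, frames=[6,1,5] (faults so far: 7)
  step 12: ref 4 -> FAULT, evict 1, frames=[6,4,5] (faults so far: 8)
  step 13: ref 5 -> HIT, frames=[6,4,5] (faults so far: 8)
  LRU total faults: 8
--- Optimal ---
  step 0: ref 4 -> FAULT, frames=[4,-,-] (faults so far: 1)
  step 1: ref 2 -> FAULT, frames=[4,2,-] (faults so far: 2)
  step 2: ref 6 -> FAULT, frames=[4,2,6] (faults so far: 3)
  step 3: ref 3 -> FAULT, evict 2, frames=[4,3,6] (faults so far: 4)
  step 4: ref 3 -> HIT, frames=[4,3,6] (faults so far: 4)
  step 5: ref 3 -> HIT, frames=[4,3,6] (faults so far: 4)
  step 6: ref 3 -> HIT, frames=[4,3,6] (faults so far: 4)
  step 7: ref 3 -> HIT, frames=[4,3,6] (faults so far: 4)
  step 8: ref 1 -> FAULT, evict 3, frames=[4,1,6] (faults so far: 5)
  step 9: ref 1 -> HIT, frames=[4,1,6] (faults so far: 5)
  step 10: ref 5 -> FAULT, evict 1, frames=[4,5,6] (faults so far: 6)
  step 11: ref 6 -> HIT, frames=[4,5,6] (faults so far: 6)
  step 12: ref 4 -> HIT, frames=[4,5,6] (faults so far: 6)
  step 13: ref 5 -> HIT, frames=[4,5,6] (faults so far: 6)
  Optimal total faults: 6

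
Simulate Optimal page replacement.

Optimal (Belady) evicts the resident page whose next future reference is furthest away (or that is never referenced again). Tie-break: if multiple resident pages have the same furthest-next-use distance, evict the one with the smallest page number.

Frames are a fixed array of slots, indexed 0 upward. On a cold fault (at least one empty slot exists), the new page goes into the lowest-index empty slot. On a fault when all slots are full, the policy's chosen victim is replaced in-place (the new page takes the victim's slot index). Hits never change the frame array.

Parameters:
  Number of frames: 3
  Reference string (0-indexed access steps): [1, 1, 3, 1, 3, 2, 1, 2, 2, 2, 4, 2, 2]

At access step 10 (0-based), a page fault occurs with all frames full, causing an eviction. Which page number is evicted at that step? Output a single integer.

Answer: 1

Derivation:
Step 0: ref 1 -> FAULT, frames=[1,-,-]
Step 1: ref 1 -> HIT, frames=[1,-,-]
Step 2: ref 3 -> FAULT, frames=[1,3,-]
Step 3: ref 1 -> HIT, frames=[1,3,-]
Step 4: ref 3 -> HIT, frames=[1,3,-]
Step 5: ref 2 -> FAULT, frames=[1,3,2]
Step 6: ref 1 -> HIT, frames=[1,3,2]
Step 7: ref 2 -> HIT, frames=[1,3,2]
Step 8: ref 2 -> HIT, frames=[1,3,2]
Step 9: ref 2 -> HIT, frames=[1,3,2]
Step 10: ref 4 -> FAULT, evict 1, frames=[4,3,2]
At step 10: evicted page 1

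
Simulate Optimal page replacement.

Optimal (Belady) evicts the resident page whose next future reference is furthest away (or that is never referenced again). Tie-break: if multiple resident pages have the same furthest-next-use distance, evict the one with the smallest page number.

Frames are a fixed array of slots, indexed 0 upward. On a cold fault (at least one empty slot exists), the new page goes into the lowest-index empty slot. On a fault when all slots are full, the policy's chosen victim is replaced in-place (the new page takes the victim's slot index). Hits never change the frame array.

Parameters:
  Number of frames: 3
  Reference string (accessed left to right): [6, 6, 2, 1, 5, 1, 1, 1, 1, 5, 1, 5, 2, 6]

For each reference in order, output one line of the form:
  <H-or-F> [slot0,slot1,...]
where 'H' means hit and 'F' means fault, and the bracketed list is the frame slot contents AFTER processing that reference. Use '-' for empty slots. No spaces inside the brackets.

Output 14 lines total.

F [6,-,-]
H [6,-,-]
F [6,2,-]
F [6,2,1]
F [5,2,1]
H [5,2,1]
H [5,2,1]
H [5,2,1]
H [5,2,1]
H [5,2,1]
H [5,2,1]
H [5,2,1]
H [5,2,1]
F [5,2,6]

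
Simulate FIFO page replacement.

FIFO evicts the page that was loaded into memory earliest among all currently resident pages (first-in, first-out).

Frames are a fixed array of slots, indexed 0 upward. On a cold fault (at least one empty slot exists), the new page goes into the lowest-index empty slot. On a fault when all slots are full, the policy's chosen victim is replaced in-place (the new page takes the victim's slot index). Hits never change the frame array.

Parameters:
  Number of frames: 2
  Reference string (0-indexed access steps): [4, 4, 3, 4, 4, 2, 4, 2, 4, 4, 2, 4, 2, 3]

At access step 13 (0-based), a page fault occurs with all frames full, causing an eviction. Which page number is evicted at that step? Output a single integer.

Step 0: ref 4 -> FAULT, frames=[4,-]
Step 1: ref 4 -> HIT, frames=[4,-]
Step 2: ref 3 -> FAULT, frames=[4,3]
Step 3: ref 4 -> HIT, frames=[4,3]
Step 4: ref 4 -> HIT, frames=[4,3]
Step 5: ref 2 -> FAULT, evict 4, frames=[2,3]
Step 6: ref 4 -> FAULT, evict 3, frames=[2,4]
Step 7: ref 2 -> HIT, frames=[2,4]
Step 8: ref 4 -> HIT, frames=[2,4]
Step 9: ref 4 -> HIT, frames=[2,4]
Step 10: ref 2 -> HIT, frames=[2,4]
Step 11: ref 4 -> HIT, frames=[2,4]
Step 12: ref 2 -> HIT, frames=[2,4]
Step 13: ref 3 -> FAULT, evict 2, frames=[3,4]
At step 13: evicted page 2

Answer: 2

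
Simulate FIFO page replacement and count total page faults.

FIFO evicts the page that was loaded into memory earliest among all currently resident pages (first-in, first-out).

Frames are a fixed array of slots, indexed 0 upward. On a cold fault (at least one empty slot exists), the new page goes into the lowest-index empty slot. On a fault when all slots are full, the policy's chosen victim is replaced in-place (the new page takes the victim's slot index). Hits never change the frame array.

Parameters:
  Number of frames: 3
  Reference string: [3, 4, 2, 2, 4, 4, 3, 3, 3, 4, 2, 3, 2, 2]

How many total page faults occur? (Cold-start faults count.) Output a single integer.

Answer: 3

Derivation:
Step 0: ref 3 → FAULT, frames=[3,-,-]
Step 1: ref 4 → FAULT, frames=[3,4,-]
Step 2: ref 2 → FAULT, frames=[3,4,2]
Step 3: ref 2 → HIT, frames=[3,4,2]
Step 4: ref 4 → HIT, frames=[3,4,2]
Step 5: ref 4 → HIT, frames=[3,4,2]
Step 6: ref 3 → HIT, frames=[3,4,2]
Step 7: ref 3 → HIT, frames=[3,4,2]
Step 8: ref 3 → HIT, frames=[3,4,2]
Step 9: ref 4 → HIT, frames=[3,4,2]
Step 10: ref 2 → HIT, frames=[3,4,2]
Step 11: ref 3 → HIT, frames=[3,4,2]
Step 12: ref 2 → HIT, frames=[3,4,2]
Step 13: ref 2 → HIT, frames=[3,4,2]
Total faults: 3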